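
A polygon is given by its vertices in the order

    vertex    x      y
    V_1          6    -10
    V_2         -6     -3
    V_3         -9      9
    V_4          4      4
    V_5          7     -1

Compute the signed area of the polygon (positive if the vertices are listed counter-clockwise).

-163.5

Apply Gauss's area formula: 2A = Σ (x_i·y_{i+1} − x_{i+1}·y_i), indices taken mod 5.
V_1→V_2: (6)(-3) − (-6)(-10) = -78
V_2→V_3: (-6)(9) − (-9)(-3) = -81
V_3→V_4: (-9)(4) − (4)(9) = -72
V_4→V_5: (4)(-1) − (7)(4) = -32
V_5→V_1: (7)(-10) − (6)(-1) = -64
Σ = -327
Signed area = Σ/2 = -163.5 (negative ⇒ clockwise traversal).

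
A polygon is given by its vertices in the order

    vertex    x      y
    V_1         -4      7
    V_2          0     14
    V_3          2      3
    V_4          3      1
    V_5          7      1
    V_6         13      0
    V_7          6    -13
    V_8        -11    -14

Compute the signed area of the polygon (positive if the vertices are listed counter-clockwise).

-318.5

Cross-terms: -56, -28, -7, -4, -13, -169, -227, -133  ⇒  Σ = -637
Signed area = Σ/2 = -318.5 (negative ⇒ clockwise traversal).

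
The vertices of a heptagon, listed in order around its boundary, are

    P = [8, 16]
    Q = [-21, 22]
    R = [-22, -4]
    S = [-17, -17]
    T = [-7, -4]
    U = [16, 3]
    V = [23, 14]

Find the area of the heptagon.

894.5

Apply the shoelace formula: 2A = Σ (x_i·y_{i+1} − x_{i+1}·y_i), indices taken mod 7.
Cross-terms: 512, 568, 306, -51, 43, 155, 256  ⇒  Σ = 1789
Area = |Σ|/2 = 894.5.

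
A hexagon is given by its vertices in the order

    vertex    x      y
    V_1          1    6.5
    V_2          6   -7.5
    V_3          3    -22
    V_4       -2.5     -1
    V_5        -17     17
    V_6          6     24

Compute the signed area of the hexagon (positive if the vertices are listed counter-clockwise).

Apply the shoelace formula: 2A = Σ (x_i·y_{i+1} − x_{i+1}·y_i), indices taken mod 6.
Σ = (-46.5) + (-109.5) + (-58) + (-59.5) + (-510) + (15) = -768.5
Signed area = Σ/2 = -384.25 (negative ⇒ clockwise traversal).

-384.25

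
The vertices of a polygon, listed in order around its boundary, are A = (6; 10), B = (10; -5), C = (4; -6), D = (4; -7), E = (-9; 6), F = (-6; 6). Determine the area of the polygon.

163.5

Apply Gauss's area formula: 2A = Σ (x_i·y_{i+1} − x_{i+1}·y_i), indices taken mod 6.
Cross-terms: -130, -40, -4, -39, -18, -96  ⇒  Σ = -327
Area = |Σ|/2 = 163.5.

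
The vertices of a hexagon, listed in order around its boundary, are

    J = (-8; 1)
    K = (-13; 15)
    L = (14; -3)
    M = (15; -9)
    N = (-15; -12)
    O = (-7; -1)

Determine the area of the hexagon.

379

Cross-terms: -107, -171, -81, -315, -69, -15  ⇒  Σ = -758
Area = |Σ|/2 = 379.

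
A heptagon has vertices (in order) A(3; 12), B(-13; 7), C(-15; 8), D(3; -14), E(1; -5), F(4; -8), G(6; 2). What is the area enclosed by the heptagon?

248.5

Apply the shoelace formula: 2A = Σ (x_i·y_{i+1} − x_{i+1}·y_i), indices taken mod 7.
Cross-terms: 177, 1, 186, -1, 12, 56, 66  ⇒  Σ = 497
Area = |Σ|/2 = 248.5.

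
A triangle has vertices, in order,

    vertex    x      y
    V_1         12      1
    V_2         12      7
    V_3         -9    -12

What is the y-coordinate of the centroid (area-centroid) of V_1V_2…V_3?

Apply the shoelace (surveyor's) formula. First the cross-terms c_i = x_i·y_{i+1} − x_{i+1}·y_i:
  72, -81, 135  ⇒  2A = 126, A = 63.
Then Σ (y_i + y_{i+1})·c_i = -504, so ȳ = -504 / (6·63) = -4/3.

-4/3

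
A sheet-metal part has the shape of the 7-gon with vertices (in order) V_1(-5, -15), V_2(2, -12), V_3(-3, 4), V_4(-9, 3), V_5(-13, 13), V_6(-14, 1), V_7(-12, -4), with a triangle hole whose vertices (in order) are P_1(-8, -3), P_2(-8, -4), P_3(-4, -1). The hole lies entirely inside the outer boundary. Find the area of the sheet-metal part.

202

Outer boundary:
Apply the shoelace formula: 2A = Σ (x_i·y_{i+1} − x_{i+1}·y_i), indices taken mod 7.
Cross-terms: 90, -28, 27, -78, 169, 68, 160  ⇒  Σ = 408
Area = |Σ|/2 = 204.
Hole:
Apply the surveyor's formula: 2A = Σ (x_i·y_{i+1} − x_{i+1}·y_i), indices taken mod 3.
P_1→P_2: (-8)(-4) − (-8)(-3) = 8
P_2→P_3: (-8)(-1) − (-4)(-4) = -8
P_3→P_1: (-4)(-3) − (-8)(-1) = 4
Σ = 4
Area = |Σ|/2 = 2.
Net area = 204 − 2 = 202.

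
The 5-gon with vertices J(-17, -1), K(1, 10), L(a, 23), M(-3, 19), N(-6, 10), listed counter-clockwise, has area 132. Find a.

9

The doubled signed area Σ (x_i y_{i+1} − x_{i+1} y_i) is linear in a.
With a=0 it equals 183; the coefficient of a is 9 (from the two edges through L).
So 9·a + 183 = 2·132 = 264 ⇒ a = 9.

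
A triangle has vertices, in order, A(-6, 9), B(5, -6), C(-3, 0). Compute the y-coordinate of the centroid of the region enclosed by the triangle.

1

Apply Gauss's area formula. First the cross-terms c_i = x_i·y_{i+1} − x_{i+1}·y_i:
  -9, -18, -27  ⇒  2A = -54, A = -27.
Then Σ (y_i + y_{i+1})·c_i = -162, so ȳ = -162 / (6·(-27)) = 1.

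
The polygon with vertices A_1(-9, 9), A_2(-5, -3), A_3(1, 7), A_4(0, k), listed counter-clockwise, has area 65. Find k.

Write out the shoelace sum; only the two edges meeting at A_4 involve k:
2·Area = [(1·k − 0·7) + (0·9 − (-9)·k)] + 40
       = 10·k + 40 = 130
⇒ k = 9.

9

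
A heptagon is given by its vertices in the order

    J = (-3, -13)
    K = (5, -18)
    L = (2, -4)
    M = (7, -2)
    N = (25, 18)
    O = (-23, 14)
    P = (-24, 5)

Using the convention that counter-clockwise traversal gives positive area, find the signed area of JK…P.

823.5

Apply the shoelace formula: 2A = Σ (x_i·y_{i+1} − x_{i+1}·y_i), indices taken mod 7.
Cross-terms: 119, 16, 24, 176, 764, 221, 327  ⇒  Σ = 1647
Signed area = Σ/2 = 823.5 (positive ⇒ counter-clockwise traversal).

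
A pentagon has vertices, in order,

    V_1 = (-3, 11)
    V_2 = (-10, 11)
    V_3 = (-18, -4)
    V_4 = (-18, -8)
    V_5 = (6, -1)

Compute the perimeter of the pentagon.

|V_1V_2| = √((-7)² + (0)²) = √49 = 7
|V_2V_3| = √((-8)² + (-15)²) = √289 = 17
|V_3V_4| = √((0)² + (-4)²) = √16 = 4
|V_4V_5| = √((24)² + (7)²) = √625 = 25
|V_5V_1| = √((-9)² + (12)²) = √225 = 15
Perimeter = 7 + 17 + 4 + 25 + 15 = 68.

68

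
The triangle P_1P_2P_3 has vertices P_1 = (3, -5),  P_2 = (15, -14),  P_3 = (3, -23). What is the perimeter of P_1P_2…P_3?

48

|P_1P_2| = √((12)² + (-9)²) = √225 = 15
|P_2P_3| = √((-12)² + (-9)²) = √225 = 15
|P_3P_1| = √((0)² + (18)²) = √324 = 18
Perimeter = 15 + 15 + 18 = 48.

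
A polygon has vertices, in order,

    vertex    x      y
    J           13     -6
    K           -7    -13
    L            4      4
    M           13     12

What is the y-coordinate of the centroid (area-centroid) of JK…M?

-31/17

Apply the surveyor's formula. First the cross-terms c_i = x_i·y_{i+1} − x_{i+1}·y_i:
  -211, 24, -4, -234  ⇒  2A = -425, A = -212.5.
Then Σ (y_i + y_{i+1})·c_i = 2325, so ȳ = 2325 / (6·(-212.5)) = -31/17.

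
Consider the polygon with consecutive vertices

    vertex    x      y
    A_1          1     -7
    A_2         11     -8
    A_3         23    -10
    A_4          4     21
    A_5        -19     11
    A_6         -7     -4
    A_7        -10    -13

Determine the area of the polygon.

698

Cross-terms: 69, 74, 523, 443, 153, 51, 83  ⇒  Σ = 1396
Area = |Σ|/2 = 698.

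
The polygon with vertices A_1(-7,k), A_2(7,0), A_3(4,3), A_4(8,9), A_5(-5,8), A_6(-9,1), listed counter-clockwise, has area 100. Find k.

1

Write out the shoelace sum; only the two edges meeting at A_1 involve k:
2·Area = [((-9)·k − (-7)·1) + ((-7)·0 − 7·k)] + 209
       = -16·k + 216 = 200
⇒ k = 1.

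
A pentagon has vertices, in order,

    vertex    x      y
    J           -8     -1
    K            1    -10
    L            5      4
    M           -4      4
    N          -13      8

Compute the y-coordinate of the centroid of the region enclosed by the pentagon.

Apply Gauss's area formula. First the cross-terms c_i = x_i·y_{i+1} − x_{i+1}·y_i:
  81, 54, 36, 20, 77  ⇒  2A = 268, A = 134.
Then Σ (y_i + y_{i+1})·c_i = -148, so ȳ = -148 / (6·134) = -37/201.

-37/201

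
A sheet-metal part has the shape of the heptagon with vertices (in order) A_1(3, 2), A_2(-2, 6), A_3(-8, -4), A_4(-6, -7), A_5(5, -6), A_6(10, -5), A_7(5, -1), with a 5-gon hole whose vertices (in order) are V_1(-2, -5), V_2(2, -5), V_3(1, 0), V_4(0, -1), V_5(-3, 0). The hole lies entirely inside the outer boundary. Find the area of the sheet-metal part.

Outer boundary:
Apply Gauss's area formula: 2A = Σ (x_i·y_{i+1} − x_{i+1}·y_i), indices taken mod 7.
Cross-terms: 22, 56, 32, 71, 35, 15, 13  ⇒  Σ = 244
Area = |Σ|/2 = 122.
Hole:
Apply the shoelace formula: 2A = Σ (x_i·y_{i+1} − x_{i+1}·y_i), indices taken mod 5.
Σ = (20) + (5) + (-1) + (-3) + (15) = 36
Area = |Σ|/2 = 18.
Net area = 122 − 18 = 104.

104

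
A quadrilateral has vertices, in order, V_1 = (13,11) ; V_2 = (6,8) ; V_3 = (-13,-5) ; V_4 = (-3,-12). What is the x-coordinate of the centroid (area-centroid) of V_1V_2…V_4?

-137/188

Apply the shoelace (surveyor's) formula. First the cross-terms c_i = x_i·y_{i+1} − x_{i+1}·y_i:
  38, 74, 141, 123  ⇒  2A = 376, A = 188.
Then Σ (x_i + x_{i+1})·c_i = -822, so x̄ = -822 / (6·188) = -137/188.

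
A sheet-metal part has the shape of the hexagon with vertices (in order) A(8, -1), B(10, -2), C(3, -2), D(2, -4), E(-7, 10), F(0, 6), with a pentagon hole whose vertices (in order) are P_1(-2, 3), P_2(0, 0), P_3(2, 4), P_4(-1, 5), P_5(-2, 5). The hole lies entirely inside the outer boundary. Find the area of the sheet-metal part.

51.5

Outer boundary:
Apply Gauss's area formula: 2A = Σ (x_i·y_{i+1} − x_{i+1}·y_i), indices taken mod 6.
Σ = (-6) + (-14) + (-8) + (-8) + (-42) + (-48) = -126
Area = |Σ|/2 = 63.
Hole:
Apply Gauss's area formula: 2A = Σ (x_i·y_{i+1} − x_{i+1}·y_i), indices taken mod 5.
Cross-terms: 0, 0, 14, 5, 4  ⇒  Σ = 23
Area = |Σ|/2 = 11.5.
Net area = 63 − 11.5 = 51.5.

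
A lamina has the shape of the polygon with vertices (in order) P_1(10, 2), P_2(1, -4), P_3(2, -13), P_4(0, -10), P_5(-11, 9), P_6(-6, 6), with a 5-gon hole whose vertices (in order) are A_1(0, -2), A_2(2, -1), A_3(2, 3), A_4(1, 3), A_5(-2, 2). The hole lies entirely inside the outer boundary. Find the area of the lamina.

117

Outer boundary:
Apply the shoelace (surveyor's) formula: 2A = Σ (x_i·y_{i+1} − x_{i+1}·y_i), indices taken mod 6.
Σ = (-42) + (-5) + (-20) + (-110) + (-12) + (-72) = -261
Area = |Σ|/2 = 130.5.
Hole:
Apply the surveyor's formula: 2A = Σ (x_i·y_{i+1} − x_{i+1}·y_i), indices taken mod 5.
A_1→A_2: (0)(-1) − (2)(-2) = 4
A_2→A_3: (2)(3) − (2)(-1) = 8
A_3→A_4: (2)(3) − (1)(3) = 3
A_4→A_5: (1)(2) − (-2)(3) = 8
A_5→A_1: (-2)(-2) − (0)(2) = 4
Σ = 27
Area = |Σ|/2 = 13.5.
Net area = 130.5 − 13.5 = 117.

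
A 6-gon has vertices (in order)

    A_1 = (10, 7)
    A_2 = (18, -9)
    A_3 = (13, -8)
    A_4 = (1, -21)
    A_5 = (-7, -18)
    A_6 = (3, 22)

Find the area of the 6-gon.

486

Apply the shoelace (surveyor's) formula: 2A = Σ (x_i·y_{i+1} − x_{i+1}·y_i), indices taken mod 6.
Σ = (-216) + (-27) + (-265) + (-165) + (-100) + (-199) = -972
Area = |Σ|/2 = 486.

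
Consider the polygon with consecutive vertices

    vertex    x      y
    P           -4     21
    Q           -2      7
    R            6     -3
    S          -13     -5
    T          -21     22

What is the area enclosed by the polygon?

417.5

Σ = (14) + (-36) + (-69) + (-391) + (-353) = -835
Area = |Σ|/2 = 417.5.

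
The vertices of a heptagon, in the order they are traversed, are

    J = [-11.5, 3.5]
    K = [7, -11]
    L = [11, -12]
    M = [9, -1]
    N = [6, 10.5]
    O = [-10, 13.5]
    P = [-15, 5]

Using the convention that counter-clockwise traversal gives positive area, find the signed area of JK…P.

340

Apply the shoelace formula: 2A = Σ (x_i·y_{i+1} − x_{i+1}·y_i), indices taken mod 7.
Σ = (102) + (37) + (97) + (100.5) + (186) + (152.5) + (5) = 680
Signed area = Σ/2 = 340 (positive ⇒ counter-clockwise traversal).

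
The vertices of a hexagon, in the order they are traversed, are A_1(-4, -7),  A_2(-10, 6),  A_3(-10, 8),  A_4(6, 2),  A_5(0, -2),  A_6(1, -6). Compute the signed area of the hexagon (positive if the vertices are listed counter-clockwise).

-111.5

Apply the shoelace (surveyor's) formula: 2A = Σ (x_i·y_{i+1} − x_{i+1}·y_i), indices taken mod 6.
Σ = (-94) + (-20) + (-68) + (-12) + (2) + (-31) = -223
Signed area = Σ/2 = -111.5 (negative ⇒ clockwise traversal).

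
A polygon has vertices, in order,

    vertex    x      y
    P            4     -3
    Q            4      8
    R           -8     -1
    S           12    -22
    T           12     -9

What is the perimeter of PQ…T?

78

|PQ| = √((0)² + (11)²) = √121 = 11
|QR| = √((-12)² + (-9)²) = √225 = 15
|RS| = √((20)² + (-21)²) = √841 = 29
|ST| = √((0)² + (13)²) = √169 = 13
|TP| = √((-8)² + (6)²) = √100 = 10
Perimeter = 11 + 15 + 29 + 13 + 10 = 78.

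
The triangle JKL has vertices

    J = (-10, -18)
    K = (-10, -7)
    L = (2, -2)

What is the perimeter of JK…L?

44

|JK| = √((0)² + (11)²) = √121 = 11
|KL| = √((12)² + (5)²) = √169 = 13
|LJ| = √((-12)² + (-16)²) = √400 = 20
Perimeter = 11 + 13 + 20 = 44.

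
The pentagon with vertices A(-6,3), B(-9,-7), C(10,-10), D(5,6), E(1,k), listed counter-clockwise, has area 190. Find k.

The doubled signed area Σ (x_i y_{i+1} − x_{i+1} y_i) is linear in k.
With k=0 it equals 336; the coefficient of k is 11 (from the two edges through E).
So 11·k + 336 = 2·190 = 380 ⇒ k = 4.

4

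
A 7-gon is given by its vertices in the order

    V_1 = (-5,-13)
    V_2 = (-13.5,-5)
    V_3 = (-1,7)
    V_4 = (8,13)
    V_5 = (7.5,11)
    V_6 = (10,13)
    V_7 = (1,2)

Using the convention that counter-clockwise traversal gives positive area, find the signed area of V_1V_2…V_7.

-168.5

Apply the shoelace (surveyor's) formula: 2A = Σ (x_i·y_{i+1} − x_{i+1}·y_i), indices taken mod 7.
Σ = (-150.5) + (-99.5) + (-69) + (-9.5) + (-12.5) + (7) + (-3) = -337
Signed area = Σ/2 = -168.5 (negative ⇒ clockwise traversal).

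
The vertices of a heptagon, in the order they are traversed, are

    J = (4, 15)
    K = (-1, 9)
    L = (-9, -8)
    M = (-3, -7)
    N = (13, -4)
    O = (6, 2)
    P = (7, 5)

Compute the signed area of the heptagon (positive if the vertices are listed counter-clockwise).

Cross-terms: 51, 89, 39, 103, 50, 16, 85  ⇒  Σ = 433
Signed area = Σ/2 = 216.5 (positive ⇒ counter-clockwise traversal).

216.5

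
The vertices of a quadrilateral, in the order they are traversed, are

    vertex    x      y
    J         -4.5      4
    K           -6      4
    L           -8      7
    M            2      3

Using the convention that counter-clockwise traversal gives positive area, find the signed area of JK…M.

Apply the shoelace (surveyor's) formula: 2A = Σ (x_i·y_{i+1} − x_{i+1}·y_i), indices taken mod 4.
Σ = (6) + (-10) + (-38) + (21.5) = -20.5
Signed area = Σ/2 = -10.25 (negative ⇒ clockwise traversal).

-10.25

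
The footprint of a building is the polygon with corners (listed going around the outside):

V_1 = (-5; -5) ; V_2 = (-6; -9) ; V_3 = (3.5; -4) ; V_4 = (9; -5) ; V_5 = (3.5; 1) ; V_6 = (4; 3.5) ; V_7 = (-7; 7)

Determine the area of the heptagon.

Apply Gauss's area formula: 2A = Σ (x_i·y_{i+1} − x_{i+1}·y_i), indices taken mod 7.
V_1→V_2: (-5)(-9) − (-6)(-5) = 15
V_2→V_3: (-6)(-4) − (3.5)(-9) = 55.5
V_3→V_4: (3.5)(-5) − (9)(-4) = 18.5
V_4→V_5: (9)(1) − (3.5)(-5) = 26.5
V_5→V_6: (3.5)(3.5) − (4)(1) = 8.25
V_6→V_7: (4)(7) − (-7)(3.5) = 52.5
V_7→V_1: (-7)(-5) − (-5)(7) = 70
Σ = 246.25
Area = |Σ|/2 = 123.125.

123.125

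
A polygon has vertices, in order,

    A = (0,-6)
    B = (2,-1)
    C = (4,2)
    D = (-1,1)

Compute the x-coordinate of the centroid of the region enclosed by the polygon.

0.875

Apply the shoelace formula. First the cross-terms c_i = x_i·y_{i+1} − x_{i+1}·y_i:
  12, 8, 6, 6  ⇒  2A = 32, A = 16.
Then Σ (x_i + x_{i+1})·c_i = 84, so x̄ = 84 / (6·16) = 0.875.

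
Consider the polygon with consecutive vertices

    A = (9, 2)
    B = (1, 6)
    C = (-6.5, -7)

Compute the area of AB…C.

Apply Gauss's area formula: 2A = Σ (x_i·y_{i+1} − x_{i+1}·y_i), indices taken mod 3.
Σ = (52) + (32) + (50) = 134
Area = |Σ|/2 = 67.

67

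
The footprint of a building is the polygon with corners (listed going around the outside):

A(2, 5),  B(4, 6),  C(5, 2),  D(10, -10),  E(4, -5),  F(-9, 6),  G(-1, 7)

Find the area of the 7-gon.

Apply the shoelace (surveyor's) formula: 2A = Σ (x_i·y_{i+1} − x_{i+1}·y_i), indices taken mod 7.
Σ = (-8) + (-22) + (-70) + (-10) + (-21) + (-57) + (-19) = -207
Area = |Σ|/2 = 103.5.

103.5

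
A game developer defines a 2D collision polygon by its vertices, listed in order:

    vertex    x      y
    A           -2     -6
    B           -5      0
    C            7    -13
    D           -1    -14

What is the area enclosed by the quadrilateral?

49

A→B: (-2)(0) − (-5)(-6) = -30
B→C: (-5)(-13) − (7)(0) = 65
C→D: (7)(-14) − (-1)(-13) = -111
D→A: (-1)(-6) − (-2)(-14) = -22
Σ = -98
Area = |Σ|/2 = 49.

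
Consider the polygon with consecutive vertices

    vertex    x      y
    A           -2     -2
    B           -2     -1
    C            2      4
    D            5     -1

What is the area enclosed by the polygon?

21

Apply the shoelace (surveyor's) formula: 2A = Σ (x_i·y_{i+1} − x_{i+1}·y_i), indices taken mod 4.
Σ = (-2) + (-6) + (-22) + (-12) = -42
Area = |Σ|/2 = 21.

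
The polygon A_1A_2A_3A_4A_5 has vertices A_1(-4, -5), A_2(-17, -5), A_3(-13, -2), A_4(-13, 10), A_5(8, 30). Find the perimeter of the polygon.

96

|A_1A_2| = √((-13)² + (0)²) = √169 = 13
|A_2A_3| = √((4)² + (3)²) = √25 = 5
|A_3A_4| = √((0)² + (12)²) = √144 = 12
|A_4A_5| = √((21)² + (20)²) = √841 = 29
|A_5A_1| = √((-12)² + (-35)²) = √1369 = 37
Perimeter = 13 + 5 + 12 + 29 + 37 = 96.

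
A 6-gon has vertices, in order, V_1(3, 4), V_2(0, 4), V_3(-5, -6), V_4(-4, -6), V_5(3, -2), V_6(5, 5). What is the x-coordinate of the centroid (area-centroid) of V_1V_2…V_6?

16/47

Apply the surveyor's formula. First the cross-terms c_i = x_i·y_{i+1} − x_{i+1}·y_i:
  12, 20, 6, 26, 25, 5  ⇒  2A = 94, A = 47.
Then Σ (x_i + x_{i+1})·c_i = 96, so x̄ = 96 / (6·47) = 16/47.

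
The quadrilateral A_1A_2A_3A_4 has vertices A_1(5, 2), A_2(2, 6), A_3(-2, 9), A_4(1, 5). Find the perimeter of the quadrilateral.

|A_1A_2| = √((-3)² + (4)²) = √25 = 5
|A_2A_3| = √((-4)² + (3)²) = √25 = 5
|A_3A_4| = √((3)² + (-4)²) = √25 = 5
|A_4A_1| = √((4)² + (-3)²) = √25 = 5
Perimeter = 5 + 5 + 5 + 5 = 20.

20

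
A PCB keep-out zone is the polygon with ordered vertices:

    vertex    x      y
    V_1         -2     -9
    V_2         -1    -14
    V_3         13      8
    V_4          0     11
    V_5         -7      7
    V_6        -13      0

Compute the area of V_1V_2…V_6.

310.5

Apply the surveyor's formula: 2A = Σ (x_i·y_{i+1} − x_{i+1}·y_i), indices taken mod 6.
Σ = (19) + (174) + (143) + (77) + (91) + (117) = 621
Area = |Σ|/2 = 310.5.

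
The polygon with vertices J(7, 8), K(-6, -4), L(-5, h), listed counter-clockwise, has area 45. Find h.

The doubled signed area Σ (x_i y_{i+1} − x_{i+1} y_i) is linear in h.
With h=0 it equals -40; the coefficient of h is -13 (from the two edges through L).
So -13·h + -40 = 2·45 = 90 ⇒ h = -10.

-10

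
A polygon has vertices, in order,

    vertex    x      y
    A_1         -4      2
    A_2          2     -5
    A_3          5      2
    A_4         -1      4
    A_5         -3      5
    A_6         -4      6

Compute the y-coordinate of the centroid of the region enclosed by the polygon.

Apply the shoelace formula. First the cross-terms c_i = x_i·y_{i+1} − x_{i+1}·y_i:
  16, 29, 22, 7, 2, 16  ⇒  2A = 92, A = 46.
Then Σ (y_i + y_{i+1})·c_i = 210, so ȳ = 210 / (6·46) = 35/46.

35/46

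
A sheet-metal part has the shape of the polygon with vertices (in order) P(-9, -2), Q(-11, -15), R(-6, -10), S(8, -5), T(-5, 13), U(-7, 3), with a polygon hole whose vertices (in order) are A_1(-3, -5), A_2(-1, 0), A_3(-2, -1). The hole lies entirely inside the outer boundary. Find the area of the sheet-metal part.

218

Outer boundary:
Apply the shoelace (surveyor's) formula: 2A = Σ (x_i·y_{i+1} − x_{i+1}·y_i), indices taken mod 6.
Cross-terms: 113, 20, 110, 79, 76, 41  ⇒  Σ = 439
Area = |Σ|/2 = 219.5.
Hole:
Apply the surveyor's formula: 2A = Σ (x_i·y_{i+1} − x_{i+1}·y_i), indices taken mod 3.
Cross-terms: -5, 1, 7  ⇒  Σ = 3
Area = |Σ|/2 = 1.5.
Net area = 219.5 − 1.5 = 218.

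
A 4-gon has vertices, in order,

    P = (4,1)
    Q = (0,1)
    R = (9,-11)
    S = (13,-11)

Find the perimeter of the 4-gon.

38

|PQ| = √((-4)² + (0)²) = √16 = 4
|QR| = √((9)² + (-12)²) = √225 = 15
|RS| = √((4)² + (0)²) = √16 = 4
|SP| = √((-9)² + (12)²) = √225 = 15
Perimeter = 4 + 15 + 4 + 15 = 38.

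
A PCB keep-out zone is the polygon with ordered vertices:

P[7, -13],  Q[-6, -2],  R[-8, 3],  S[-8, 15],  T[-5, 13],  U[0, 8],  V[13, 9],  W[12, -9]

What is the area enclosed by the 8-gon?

356.5

Σ = (-92) + (-34) + (-96) + (-29) + (-40) + (-104) + (-225) + (-93) = -713
Area = |Σ|/2 = 356.5.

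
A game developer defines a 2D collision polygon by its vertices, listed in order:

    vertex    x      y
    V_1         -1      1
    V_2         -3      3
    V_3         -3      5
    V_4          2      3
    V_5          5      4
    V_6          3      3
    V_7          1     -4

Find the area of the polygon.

Apply the shoelace formula: 2A = Σ (x_i·y_{i+1} − x_{i+1}·y_i), indices taken mod 7.
Cross-terms: 0, -6, -19, -7, 3, -15, -3  ⇒  Σ = -47
Area = |Σ|/2 = 23.5.

23.5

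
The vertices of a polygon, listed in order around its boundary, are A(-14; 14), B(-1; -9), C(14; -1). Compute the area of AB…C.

Σ = (140) + (127) + (182) = 449
Area = |Σ|/2 = 224.5.

224.5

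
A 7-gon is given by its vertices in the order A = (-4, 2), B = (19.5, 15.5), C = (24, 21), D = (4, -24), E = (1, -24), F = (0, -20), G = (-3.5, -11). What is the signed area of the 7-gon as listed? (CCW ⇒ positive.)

Cross-terms: -101, 37.5, -660, -72, -20, -70, -51  ⇒  Σ = -936.5
Signed area = Σ/2 = -468.25 (negative ⇒ clockwise traversal).

-468.25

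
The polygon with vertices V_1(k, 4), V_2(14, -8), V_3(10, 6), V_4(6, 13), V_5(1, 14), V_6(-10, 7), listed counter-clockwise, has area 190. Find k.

0

The doubled signed area Σ (x_i y_{i+1} − x_{i+1} y_i) is linear in k.
With k=0 it equals 380; the coefficient of k is -15 (from the two edges through V_1).
So -15·k + 380 = 2·190 = 380 ⇒ k = 0.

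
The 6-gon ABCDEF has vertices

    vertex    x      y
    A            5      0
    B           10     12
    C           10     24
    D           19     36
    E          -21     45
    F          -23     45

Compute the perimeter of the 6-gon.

136

|AB| = √((5)² + (12)²) = √169 = 13
|BC| = √((0)² + (12)²) = √144 = 12
|CD| = √((9)² + (12)²) = √225 = 15
|DE| = √((-40)² + (9)²) = √1681 = 41
|EF| = √((-2)² + (0)²) = √4 = 2
|FA| = √((28)² + (-45)²) = √2809 = 53
Perimeter = 13 + 12 + 15 + 41 + 2 + 53 = 136.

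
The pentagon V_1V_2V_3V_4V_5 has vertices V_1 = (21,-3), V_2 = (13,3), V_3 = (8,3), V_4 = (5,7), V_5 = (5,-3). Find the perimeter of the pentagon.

46

|V_1V_2| = √((-8)² + (6)²) = √100 = 10
|V_2V_3| = √((-5)² + (0)²) = √25 = 5
|V_3V_4| = √((-3)² + (4)²) = √25 = 5
|V_4V_5| = √((0)² + (-10)²) = √100 = 10
|V_5V_1| = √((16)² + (0)²) = √256 = 16
Perimeter = 10 + 5 + 5 + 10 + 16 = 46.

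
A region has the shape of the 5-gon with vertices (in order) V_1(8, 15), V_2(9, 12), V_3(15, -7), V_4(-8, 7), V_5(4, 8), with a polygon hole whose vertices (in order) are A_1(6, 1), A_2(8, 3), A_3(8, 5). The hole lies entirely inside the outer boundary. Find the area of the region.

Outer boundary:
Cross-terms: -39, -243, 49, -92, -4  ⇒  Σ = -329
Area = |Σ|/2 = 164.5.
Hole:
Σ = (10) + (16) + (-22) = 4
Area = |Σ|/2 = 2.
Net area = 164.5 − 2 = 162.5.

162.5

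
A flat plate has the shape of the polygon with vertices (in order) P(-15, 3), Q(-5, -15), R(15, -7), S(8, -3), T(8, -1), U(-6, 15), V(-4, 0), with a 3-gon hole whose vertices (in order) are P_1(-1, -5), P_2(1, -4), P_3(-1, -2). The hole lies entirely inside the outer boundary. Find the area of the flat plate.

Outer boundary:
Σ = (240) + (260) + (11) + (16) + (114) + (60) + (-12) = 689
Area = |Σ|/2 = 344.5.
Hole:
Apply the surveyor's formula: 2A = Σ (x_i·y_{i+1} − x_{i+1}·y_i), indices taken mod 3.
Cross-terms: 9, -6, 3  ⇒  Σ = 6
Area = |Σ|/2 = 3.
Net area = 344.5 − 3 = 341.5.

341.5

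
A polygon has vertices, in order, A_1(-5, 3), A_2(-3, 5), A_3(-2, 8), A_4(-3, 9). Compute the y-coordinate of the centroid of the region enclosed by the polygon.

56/9

Apply the shoelace formula. First the cross-terms c_i = x_i·y_{i+1} − x_{i+1}·y_i:
  -16, -14, 6, 36  ⇒  2A = 12, A = 6.
Then Σ (y_i + y_{i+1})·c_i = 224, so ȳ = 224 / (6·6) = 56/9.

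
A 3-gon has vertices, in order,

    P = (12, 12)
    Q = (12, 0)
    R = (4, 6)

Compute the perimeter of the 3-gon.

32

|PQ| = √((0)² + (-12)²) = √144 = 12
|QR| = √((-8)² + (6)²) = √100 = 10
|RP| = √((8)² + (6)²) = √100 = 10
Perimeter = 12 + 10 + 10 = 32.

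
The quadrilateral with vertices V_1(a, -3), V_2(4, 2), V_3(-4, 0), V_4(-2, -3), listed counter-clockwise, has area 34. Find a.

The doubled signed area Σ (x_i y_{i+1} − x_{i+1} y_i) is linear in a.
With a=0 it equals 38; the coefficient of a is 5 (from the two edges through V_1).
So 5·a + 38 = 2·34 = 68 ⇒ a = 6.

6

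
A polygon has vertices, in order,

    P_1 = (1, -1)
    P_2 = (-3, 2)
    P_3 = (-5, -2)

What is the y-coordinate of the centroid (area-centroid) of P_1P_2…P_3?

-1/3

Apply the shoelace formula. First the cross-terms c_i = x_i·y_{i+1} − x_{i+1}·y_i:
  -1, 16, 7  ⇒  2A = 22, A = 11.
Then Σ (y_i + y_{i+1})·c_i = -22, so ȳ = -22 / (6·11) = -1/3.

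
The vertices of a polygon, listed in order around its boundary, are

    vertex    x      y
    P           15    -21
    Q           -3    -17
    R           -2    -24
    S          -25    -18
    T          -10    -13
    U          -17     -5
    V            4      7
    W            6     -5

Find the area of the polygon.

541

Apply Gauss's area formula: 2A = Σ (x_i·y_{i+1} − x_{i+1}·y_i), indices taken mod 8.
Σ = (-318) + (38) + (-564) + (145) + (-171) + (-99) + (-62) + (-51) = -1082
Area = |Σ|/2 = 541.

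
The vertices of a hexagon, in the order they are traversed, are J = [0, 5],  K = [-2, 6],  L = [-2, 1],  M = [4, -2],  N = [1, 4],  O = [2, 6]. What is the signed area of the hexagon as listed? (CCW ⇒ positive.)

Cross-terms: 10, 10, 0, 18, -2, 10  ⇒  Σ = 46
Signed area = Σ/2 = 23 (positive ⇒ counter-clockwise traversal).

23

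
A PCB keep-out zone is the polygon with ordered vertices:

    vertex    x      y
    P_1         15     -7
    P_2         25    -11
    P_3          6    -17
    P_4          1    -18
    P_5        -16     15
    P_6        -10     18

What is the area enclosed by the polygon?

Apply the shoelace formula: 2A = Σ (x_i·y_{i+1} − x_{i+1}·y_i), indices taken mod 6.
P_1→P_2: (15)(-11) − (25)(-7) = 10
P_2→P_3: (25)(-17) − (6)(-11) = -359
P_3→P_4: (6)(-18) − (1)(-17) = -91
P_4→P_5: (1)(15) − (-16)(-18) = -273
P_5→P_6: (-16)(18) − (-10)(15) = -138
P_6→P_1: (-10)(-7) − (15)(18) = -200
Σ = -1051
Area = |Σ|/2 = 525.5.

525.5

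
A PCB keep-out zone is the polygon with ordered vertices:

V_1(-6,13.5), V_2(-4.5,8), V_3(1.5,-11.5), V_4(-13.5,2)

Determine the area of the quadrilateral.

Apply the surveyor's formula: 2A = Σ (x_i·y_{i+1} − x_{i+1}·y_i), indices taken mod 4.
Σ = (12.75) + (39.75) + (-152.25) + (-170.25) = -270
Area = |Σ|/2 = 135.

135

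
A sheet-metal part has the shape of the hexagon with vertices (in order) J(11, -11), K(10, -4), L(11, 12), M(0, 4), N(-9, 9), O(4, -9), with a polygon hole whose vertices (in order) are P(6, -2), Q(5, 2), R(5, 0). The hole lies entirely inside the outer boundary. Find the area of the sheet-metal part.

Outer boundary:
Apply the shoelace (surveyor's) formula: 2A = Σ (x_i·y_{i+1} − x_{i+1}·y_i), indices taken mod 6.
J→K: (11)(-4) − (10)(-11) = 66
K→L: (10)(12) − (11)(-4) = 164
L→M: (11)(4) − (0)(12) = 44
M→N: (0)(9) − (-9)(4) = 36
N→O: (-9)(-9) − (4)(9) = 45
O→J: (4)(-11) − (11)(-9) = 55
Σ = 410
Area = |Σ|/2 = 205.
Hole:
Apply the surveyor's formula: 2A = Σ (x_i·y_{i+1} − x_{i+1}·y_i), indices taken mod 3.
Σ = (22) + (-10) + (-10) = 2
Area = |Σ|/2 = 1.
Net area = 205 − 1 = 204.

204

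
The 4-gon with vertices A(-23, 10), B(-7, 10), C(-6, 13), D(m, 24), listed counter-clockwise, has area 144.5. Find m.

-24

The doubled signed area Σ (x_i y_{i+1} − x_{i+1} y_i) is linear in m.
With m=0 it equals 217; the coefficient of m is -3 (from the two edges through D).
So -3·m + 217 = 2·144.5 = 289 ⇒ m = -24.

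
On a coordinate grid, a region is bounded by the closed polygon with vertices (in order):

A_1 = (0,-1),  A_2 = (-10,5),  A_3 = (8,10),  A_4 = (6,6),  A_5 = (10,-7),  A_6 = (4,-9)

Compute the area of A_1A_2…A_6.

Apply the shoelace (surveyor's) formula: 2A = Σ (x_i·y_{i+1} − x_{i+1}·y_i), indices taken mod 6.
Σ = (-10) + (-140) + (-12) + (-102) + (-62) + (-4) = -330
Area = |Σ|/2 = 165.

165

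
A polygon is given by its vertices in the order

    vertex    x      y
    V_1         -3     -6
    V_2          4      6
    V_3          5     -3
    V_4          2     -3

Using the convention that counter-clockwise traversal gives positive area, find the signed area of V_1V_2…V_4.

-33

Apply the shoelace (surveyor's) formula: 2A = Σ (x_i·y_{i+1} − x_{i+1}·y_i), indices taken mod 4.
V_1→V_2: (-3)(6) − (4)(-6) = 6
V_2→V_3: (4)(-3) − (5)(6) = -42
V_3→V_4: (5)(-3) − (2)(-3) = -9
V_4→V_1: (2)(-6) − (-3)(-3) = -21
Σ = -66
Signed area = Σ/2 = -33 (negative ⇒ clockwise traversal).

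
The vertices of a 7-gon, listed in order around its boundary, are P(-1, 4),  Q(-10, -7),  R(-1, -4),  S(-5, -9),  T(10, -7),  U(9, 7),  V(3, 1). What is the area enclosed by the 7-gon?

164

Apply Gauss's area formula: 2A = Σ (x_i·y_{i+1} − x_{i+1}·y_i), indices taken mod 7.
Cross-terms: 47, 33, -11, 125, 133, -12, 13  ⇒  Σ = 328
Area = |Σ|/2 = 164.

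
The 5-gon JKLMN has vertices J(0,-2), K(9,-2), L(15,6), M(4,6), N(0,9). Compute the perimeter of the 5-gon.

|JK| = √((9)² + (0)²) = √81 = 9
|KL| = √((6)² + (8)²) = √100 = 10
|LM| = √((-11)² + (0)²) = √121 = 11
|MN| = √((-4)² + (3)²) = √25 = 5
|NJ| = √((0)² + (-11)²) = √121 = 11
Perimeter = 9 + 10 + 11 + 5 + 11 = 46.

46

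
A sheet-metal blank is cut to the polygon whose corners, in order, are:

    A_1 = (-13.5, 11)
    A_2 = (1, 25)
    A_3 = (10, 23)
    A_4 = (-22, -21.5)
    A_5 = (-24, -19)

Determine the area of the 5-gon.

451.5

A_1→A_2: (-13.5)(25) − (1)(11) = -348.5
A_2→A_3: (1)(23) − (10)(25) = -227
A_3→A_4: (10)(-21.5) − (-22)(23) = 291
A_4→A_5: (-22)(-19) − (-24)(-21.5) = -98
A_5→A_1: (-24)(11) − (-13.5)(-19) = -520.5
Σ = -903
Area = |Σ|/2 = 451.5.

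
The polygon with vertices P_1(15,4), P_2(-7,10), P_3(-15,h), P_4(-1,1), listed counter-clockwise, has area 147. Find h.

The doubled signed area Σ (x_i y_{i+1} − x_{i+1} y_i) is linear in h.
With h=0 it equals 294; the coefficient of h is -6 (from the two edges through P_3).
So -6·h + 294 = 2·147 = 294 ⇒ h = 0.

0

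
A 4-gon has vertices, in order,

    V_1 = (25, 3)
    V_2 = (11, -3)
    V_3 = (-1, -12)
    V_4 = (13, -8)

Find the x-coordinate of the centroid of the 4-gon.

Apply Gauss's area formula. First the cross-terms c_i = x_i·y_{i+1} − x_{i+1}·y_i:
  -108, -135, 164, 239  ⇒  2A = 160, A = 80.
Then Σ (x_i + x_{i+1})·c_i = 5812, so x̄ = 5812 / (6·80) = 1453/120.

1453/120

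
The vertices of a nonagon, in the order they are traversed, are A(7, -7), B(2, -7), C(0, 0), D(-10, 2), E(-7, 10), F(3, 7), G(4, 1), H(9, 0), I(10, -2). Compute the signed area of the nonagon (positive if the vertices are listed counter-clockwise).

-154

Σ = (-35) + (0) + (0) + (-86) + (-79) + (-25) + (-9) + (-18) + (-56) = -308
Signed area = Σ/2 = -154 (negative ⇒ clockwise traversal).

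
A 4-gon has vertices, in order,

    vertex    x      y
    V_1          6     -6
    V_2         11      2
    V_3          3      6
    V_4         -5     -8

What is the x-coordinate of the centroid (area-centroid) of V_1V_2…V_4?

124/37

Apply the shoelace (surveyor's) formula. First the cross-terms c_i = x_i·y_{i+1} − x_{i+1}·y_i:
  78, 60, 6, 78  ⇒  2A = 222, A = 111.
Then Σ (x_i + x_{i+1})·c_i = 2232, so x̄ = 2232 / (6·111) = 124/37.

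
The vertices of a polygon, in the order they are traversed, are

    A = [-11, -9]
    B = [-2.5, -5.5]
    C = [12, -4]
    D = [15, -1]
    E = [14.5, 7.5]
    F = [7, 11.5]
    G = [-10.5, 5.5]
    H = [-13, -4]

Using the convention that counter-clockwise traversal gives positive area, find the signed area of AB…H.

374.5

Cross-terms: 38, 76, 48, 127, 114.25, 159.25, 113.5, 73  ⇒  Σ = 749
Signed area = Σ/2 = 374.5 (positive ⇒ counter-clockwise traversal).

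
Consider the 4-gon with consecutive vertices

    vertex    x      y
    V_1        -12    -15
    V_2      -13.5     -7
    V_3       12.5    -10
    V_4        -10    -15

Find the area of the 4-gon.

Σ = (-118.5) + (222.5) + (-287.5) + (-30) = -213.5
Area = |Σ|/2 = 106.75.

106.75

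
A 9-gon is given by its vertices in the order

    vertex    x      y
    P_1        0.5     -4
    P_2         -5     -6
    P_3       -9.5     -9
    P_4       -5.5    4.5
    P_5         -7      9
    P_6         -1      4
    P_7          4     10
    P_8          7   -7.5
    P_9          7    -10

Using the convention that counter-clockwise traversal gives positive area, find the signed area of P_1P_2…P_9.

Apply the shoelace (surveyor's) formula: 2A = Σ (x_i·y_{i+1} − x_{i+1}·y_i), indices taken mod 9.
Σ = (-23) + (-12) + (-92.25) + (-18) + (-19) + (-26) + (-100) + (-17.5) + (-23) = -330.75
Signed area = Σ/2 = -165.375 (negative ⇒ clockwise traversal).

-165.375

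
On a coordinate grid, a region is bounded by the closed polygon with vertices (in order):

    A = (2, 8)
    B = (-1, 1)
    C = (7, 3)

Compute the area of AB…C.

25

Apply the shoelace (surveyor's) formula: 2A = Σ (x_i·y_{i+1} − x_{i+1}·y_i), indices taken mod 3.
Σ = (10) + (-10) + (50) = 50
Area = |Σ|/2 = 25.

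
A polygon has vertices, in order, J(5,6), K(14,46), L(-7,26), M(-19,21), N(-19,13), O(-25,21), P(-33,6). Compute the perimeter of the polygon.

156

|JK| = √((9)² + (40)²) = √1681 = 41
|KL| = √((-21)² + (-20)²) = √841 = 29
|LM| = √((-12)² + (-5)²) = √169 = 13
|MN| = √((0)² + (-8)²) = √64 = 8
|NO| = √((-6)² + (8)²) = √100 = 10
|OP| = √((-8)² + (-15)²) = √289 = 17
|PJ| = √((38)² + (0)²) = √1444 = 38
Perimeter = 41 + 29 + 13 + 8 + 10 + 17 + 38 = 156.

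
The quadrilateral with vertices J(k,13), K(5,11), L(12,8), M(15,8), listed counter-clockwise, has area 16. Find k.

The doubled signed area Σ (x_i y_{i+1} − x_{i+1} y_i) is linear in k.
With k=0 it equals 14; the coefficient of k is 3 (from the two edges through J).
So 3·k + 14 = 2·16 = 32 ⇒ k = 6.

6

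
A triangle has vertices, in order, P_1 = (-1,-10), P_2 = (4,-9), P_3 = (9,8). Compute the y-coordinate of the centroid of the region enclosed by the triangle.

-11/3

Apply the shoelace (surveyor's) formula. First the cross-terms c_i = x_i·y_{i+1} − x_{i+1}·y_i:
  49, 113, -82  ⇒  2A = 80, A = 40.
Then Σ (y_i + y_{i+1})·c_i = -880, so ȳ = -880 / (6·40) = -11/3.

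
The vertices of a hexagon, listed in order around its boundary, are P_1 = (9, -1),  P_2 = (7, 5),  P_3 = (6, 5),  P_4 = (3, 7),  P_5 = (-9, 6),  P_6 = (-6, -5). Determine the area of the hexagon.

148.5

Σ = (52) + (5) + (27) + (81) + (81) + (51) = 297
Area = |Σ|/2 = 148.5.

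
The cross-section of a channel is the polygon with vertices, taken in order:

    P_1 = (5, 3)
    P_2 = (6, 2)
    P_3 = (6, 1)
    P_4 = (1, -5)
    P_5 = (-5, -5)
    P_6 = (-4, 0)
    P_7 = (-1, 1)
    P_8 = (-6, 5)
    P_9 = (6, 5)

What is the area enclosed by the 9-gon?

P_1→P_2: (5)(2) − (6)(3) = -8
P_2→P_3: (6)(1) − (6)(2) = -6
P_3→P_4: (6)(-5) − (1)(1) = -31
P_4→P_5: (1)(-5) − (-5)(-5) = -30
P_5→P_6: (-5)(0) − (-4)(-5) = -20
P_6→P_7: (-4)(1) − (-1)(0) = -4
P_7→P_8: (-1)(5) − (-6)(1) = 1
P_8→P_9: (-6)(5) − (6)(5) = -60
P_9→P_1: (6)(3) − (5)(5) = -7
Σ = -165
Area = |Σ|/2 = 82.5.

82.5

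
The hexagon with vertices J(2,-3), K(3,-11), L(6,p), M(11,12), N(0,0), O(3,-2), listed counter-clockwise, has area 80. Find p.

-5

Write out the shoelace sum; only the two edges meeting at L involve p:
2·Area = [(3·p − 6·(-11)) + (6·12 − 11·p)] + -18
       = -8·p + 120 = 160
⇒ p = -5.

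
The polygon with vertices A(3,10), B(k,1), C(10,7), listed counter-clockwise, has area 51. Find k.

-10

The doubled signed area Σ (x_i y_{i+1} − x_{i+1} y_i) is linear in k.
With k=0 it equals 72; the coefficient of k is -3 (from the two edges through B).
So -3·k + 72 = 2·51 = 102 ⇒ k = -10.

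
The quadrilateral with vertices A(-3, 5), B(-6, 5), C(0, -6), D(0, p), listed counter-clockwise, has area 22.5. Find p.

-2

Write out the shoelace sum; only the two edges meeting at D involve p:
2·Area = [(0·p − 0·(-6)) + (0·5 − (-3)·p)] + 51
       = 3·p + 51 = 45
⇒ p = -2.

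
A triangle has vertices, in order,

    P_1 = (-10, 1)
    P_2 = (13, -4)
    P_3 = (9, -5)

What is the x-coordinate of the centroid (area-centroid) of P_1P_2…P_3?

Apply Gauss's area formula. First the cross-terms c_i = x_i·y_{i+1} − x_{i+1}·y_i:
  27, -29, -41  ⇒  2A = -43, A = -21.5.
Then Σ (x_i + x_{i+1})·c_i = -516, so x̄ = -516 / (6·(-21.5)) = 4.

4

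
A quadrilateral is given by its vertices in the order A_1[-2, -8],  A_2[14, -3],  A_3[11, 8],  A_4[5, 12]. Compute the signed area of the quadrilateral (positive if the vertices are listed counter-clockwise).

A_1→A_2: (-2)(-3) − (14)(-8) = 118
A_2→A_3: (14)(8) − (11)(-3) = 145
A_3→A_4: (11)(12) − (5)(8) = 92
A_4→A_1: (5)(-8) − (-2)(12) = -16
Σ = 339
Signed area = Σ/2 = 169.5 (positive ⇒ counter-clockwise traversal).

169.5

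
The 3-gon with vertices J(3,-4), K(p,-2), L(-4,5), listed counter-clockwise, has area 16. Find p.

5

Write out the shoelace sum; only the two edges meeting at K involve p:
2·Area = [(3·(-2) − p·(-4)) + (p·5 − (-4)·(-2))] + 1
       = 9·p + -13 = 32
⇒ p = 5.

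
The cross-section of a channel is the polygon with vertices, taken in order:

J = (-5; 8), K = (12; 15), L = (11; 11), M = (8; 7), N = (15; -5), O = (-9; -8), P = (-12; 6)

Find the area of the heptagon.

J→K: (-5)(15) − (12)(8) = -171
K→L: (12)(11) − (11)(15) = -33
L→M: (11)(7) − (8)(11) = -11
M→N: (8)(-5) − (15)(7) = -145
N→O: (15)(-8) − (-9)(-5) = -165
O→P: (-9)(6) − (-12)(-8) = -150
P→J: (-12)(8) − (-5)(6) = -66
Σ = -741
Area = |Σ|/2 = 370.5.

370.5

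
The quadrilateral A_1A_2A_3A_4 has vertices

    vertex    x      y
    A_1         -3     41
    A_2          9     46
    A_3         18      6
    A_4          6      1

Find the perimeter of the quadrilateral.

108

|A_1A_2| = √((12)² + (5)²) = √169 = 13
|A_2A_3| = √((9)² + (-40)²) = √1681 = 41
|A_3A_4| = √((-12)² + (-5)²) = √169 = 13
|A_4A_1| = √((-9)² + (40)²) = √1681 = 41
Perimeter = 13 + 41 + 13 + 41 = 108.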